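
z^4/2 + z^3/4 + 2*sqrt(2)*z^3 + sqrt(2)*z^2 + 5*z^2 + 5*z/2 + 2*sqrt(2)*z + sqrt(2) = (z/2 + sqrt(2)/2)*(z + 1/2)*(z + sqrt(2))*(z + 2*sqrt(2))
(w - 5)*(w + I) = w^2 - 5*w + I*w - 5*I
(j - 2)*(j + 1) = j^2 - j - 2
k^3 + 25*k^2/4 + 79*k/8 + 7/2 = (k + 1/2)*(k + 7/4)*(k + 4)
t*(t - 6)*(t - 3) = t^3 - 9*t^2 + 18*t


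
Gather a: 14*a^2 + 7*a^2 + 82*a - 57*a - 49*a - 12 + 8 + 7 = 21*a^2 - 24*a + 3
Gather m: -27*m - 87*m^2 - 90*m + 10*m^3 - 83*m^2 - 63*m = 10*m^3 - 170*m^2 - 180*m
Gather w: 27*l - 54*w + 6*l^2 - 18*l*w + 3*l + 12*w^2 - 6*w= 6*l^2 + 30*l + 12*w^2 + w*(-18*l - 60)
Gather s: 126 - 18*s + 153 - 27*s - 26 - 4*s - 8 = 245 - 49*s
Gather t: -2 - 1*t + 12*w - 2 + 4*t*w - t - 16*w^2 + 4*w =t*(4*w - 2) - 16*w^2 + 16*w - 4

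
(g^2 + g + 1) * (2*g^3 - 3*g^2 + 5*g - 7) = 2*g^5 - g^4 + 4*g^3 - 5*g^2 - 2*g - 7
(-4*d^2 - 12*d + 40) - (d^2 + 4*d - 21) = -5*d^2 - 16*d + 61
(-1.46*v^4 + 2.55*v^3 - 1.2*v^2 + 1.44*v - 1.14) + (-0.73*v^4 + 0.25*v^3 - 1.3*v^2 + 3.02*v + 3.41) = -2.19*v^4 + 2.8*v^3 - 2.5*v^2 + 4.46*v + 2.27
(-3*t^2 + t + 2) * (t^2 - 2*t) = -3*t^4 + 7*t^3 - 4*t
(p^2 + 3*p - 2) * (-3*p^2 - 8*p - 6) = -3*p^4 - 17*p^3 - 24*p^2 - 2*p + 12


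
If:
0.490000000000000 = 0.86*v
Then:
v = 0.57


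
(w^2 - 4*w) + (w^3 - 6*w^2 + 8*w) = w^3 - 5*w^2 + 4*w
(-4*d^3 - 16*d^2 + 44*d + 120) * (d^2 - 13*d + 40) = -4*d^5 + 36*d^4 + 92*d^3 - 1092*d^2 + 200*d + 4800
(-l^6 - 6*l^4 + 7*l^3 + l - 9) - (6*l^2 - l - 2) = -l^6 - 6*l^4 + 7*l^3 - 6*l^2 + 2*l - 7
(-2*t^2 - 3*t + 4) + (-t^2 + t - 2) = -3*t^2 - 2*t + 2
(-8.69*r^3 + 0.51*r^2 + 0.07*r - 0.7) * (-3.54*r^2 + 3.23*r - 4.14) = 30.7626*r^5 - 29.8741*r^4 + 37.3761*r^3 + 0.5927*r^2 - 2.5508*r + 2.898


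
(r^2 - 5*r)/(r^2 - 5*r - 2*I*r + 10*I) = r/(r - 2*I)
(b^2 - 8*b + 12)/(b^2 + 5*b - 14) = (b - 6)/(b + 7)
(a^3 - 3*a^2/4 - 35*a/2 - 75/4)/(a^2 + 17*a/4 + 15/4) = a - 5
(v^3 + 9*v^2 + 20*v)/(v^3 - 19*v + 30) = v*(v + 4)/(v^2 - 5*v + 6)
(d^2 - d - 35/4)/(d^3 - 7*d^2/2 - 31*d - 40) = (d - 7/2)/(d^2 - 6*d - 16)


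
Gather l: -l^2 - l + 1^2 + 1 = -l^2 - l + 2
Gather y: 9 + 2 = 11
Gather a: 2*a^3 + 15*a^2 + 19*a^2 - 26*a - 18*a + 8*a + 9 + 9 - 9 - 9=2*a^3 + 34*a^2 - 36*a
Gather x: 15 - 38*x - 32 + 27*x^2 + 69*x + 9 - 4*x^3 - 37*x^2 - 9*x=-4*x^3 - 10*x^2 + 22*x - 8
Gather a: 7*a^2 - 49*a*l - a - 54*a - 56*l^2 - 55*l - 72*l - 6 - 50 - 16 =7*a^2 + a*(-49*l - 55) - 56*l^2 - 127*l - 72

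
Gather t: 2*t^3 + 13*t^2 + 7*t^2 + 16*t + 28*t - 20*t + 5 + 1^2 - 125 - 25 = 2*t^3 + 20*t^2 + 24*t - 144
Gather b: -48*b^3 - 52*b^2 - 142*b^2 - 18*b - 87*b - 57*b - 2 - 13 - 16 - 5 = -48*b^3 - 194*b^2 - 162*b - 36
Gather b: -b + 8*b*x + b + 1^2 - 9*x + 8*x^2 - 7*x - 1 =8*b*x + 8*x^2 - 16*x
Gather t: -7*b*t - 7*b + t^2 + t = -7*b + t^2 + t*(1 - 7*b)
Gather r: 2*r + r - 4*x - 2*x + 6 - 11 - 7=3*r - 6*x - 12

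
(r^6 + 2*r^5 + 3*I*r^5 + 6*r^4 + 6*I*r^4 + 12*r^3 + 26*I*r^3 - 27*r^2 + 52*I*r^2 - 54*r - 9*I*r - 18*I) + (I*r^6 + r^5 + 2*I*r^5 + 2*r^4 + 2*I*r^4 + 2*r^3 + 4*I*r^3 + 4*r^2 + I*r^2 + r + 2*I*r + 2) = r^6 + I*r^6 + 3*r^5 + 5*I*r^5 + 8*r^4 + 8*I*r^4 + 14*r^3 + 30*I*r^3 - 23*r^2 + 53*I*r^2 - 53*r - 7*I*r + 2 - 18*I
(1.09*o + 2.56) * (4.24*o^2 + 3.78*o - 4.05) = 4.6216*o^3 + 14.9746*o^2 + 5.2623*o - 10.368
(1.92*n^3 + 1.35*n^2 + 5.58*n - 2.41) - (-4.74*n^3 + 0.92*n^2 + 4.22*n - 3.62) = 6.66*n^3 + 0.43*n^2 + 1.36*n + 1.21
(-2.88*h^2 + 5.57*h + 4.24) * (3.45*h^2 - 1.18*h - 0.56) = -9.936*h^4 + 22.6149*h^3 + 9.6682*h^2 - 8.1224*h - 2.3744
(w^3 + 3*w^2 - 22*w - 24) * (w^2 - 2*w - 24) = w^5 + w^4 - 52*w^3 - 52*w^2 + 576*w + 576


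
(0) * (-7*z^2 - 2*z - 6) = 0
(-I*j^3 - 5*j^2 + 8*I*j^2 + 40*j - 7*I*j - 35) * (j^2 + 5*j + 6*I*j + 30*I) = -I*j^5 + j^4 + 3*I*j^4 - 3*j^3 + 3*I*j^3 - 33*j^2 + 55*I*j^2 + 35*j + 990*I*j - 1050*I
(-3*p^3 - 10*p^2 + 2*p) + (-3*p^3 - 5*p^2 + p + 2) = -6*p^3 - 15*p^2 + 3*p + 2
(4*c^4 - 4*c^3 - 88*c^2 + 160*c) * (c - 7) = 4*c^5 - 32*c^4 - 60*c^3 + 776*c^2 - 1120*c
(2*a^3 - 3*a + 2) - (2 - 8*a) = 2*a^3 + 5*a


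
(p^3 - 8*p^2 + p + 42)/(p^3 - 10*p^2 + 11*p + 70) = (p - 3)/(p - 5)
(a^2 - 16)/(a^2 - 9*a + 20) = (a + 4)/(a - 5)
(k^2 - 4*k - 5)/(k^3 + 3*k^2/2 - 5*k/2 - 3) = 2*(k - 5)/(2*k^2 + k - 6)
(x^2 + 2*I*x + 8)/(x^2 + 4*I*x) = (x - 2*I)/x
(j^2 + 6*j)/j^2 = (j + 6)/j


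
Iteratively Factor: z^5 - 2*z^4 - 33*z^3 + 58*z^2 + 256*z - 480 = (z - 2)*(z^4 - 33*z^2 - 8*z + 240) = (z - 5)*(z - 2)*(z^3 + 5*z^2 - 8*z - 48) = (z - 5)*(z - 2)*(z + 4)*(z^2 + z - 12) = (z - 5)*(z - 2)*(z + 4)^2*(z - 3)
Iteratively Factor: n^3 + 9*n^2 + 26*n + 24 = (n + 4)*(n^2 + 5*n + 6) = (n + 2)*(n + 4)*(n + 3)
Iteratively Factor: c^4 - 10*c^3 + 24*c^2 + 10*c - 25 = (c - 1)*(c^3 - 9*c^2 + 15*c + 25) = (c - 1)*(c + 1)*(c^2 - 10*c + 25) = (c - 5)*(c - 1)*(c + 1)*(c - 5)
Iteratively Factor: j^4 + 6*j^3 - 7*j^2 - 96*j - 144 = (j + 3)*(j^3 + 3*j^2 - 16*j - 48) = (j - 4)*(j + 3)*(j^2 + 7*j + 12) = (j - 4)*(j + 3)^2*(j + 4)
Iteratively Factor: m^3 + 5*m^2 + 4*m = (m)*(m^2 + 5*m + 4) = m*(m + 1)*(m + 4)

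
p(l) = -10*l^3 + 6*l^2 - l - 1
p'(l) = -30*l^2 + 12*l - 1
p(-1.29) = 31.74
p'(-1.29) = -66.40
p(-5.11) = 1495.11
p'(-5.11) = -845.68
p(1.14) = -9.16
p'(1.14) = -26.31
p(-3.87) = 672.34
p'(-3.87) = -496.75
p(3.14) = -254.57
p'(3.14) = -259.11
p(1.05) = -7.01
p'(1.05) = -21.48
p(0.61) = -1.65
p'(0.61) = -4.84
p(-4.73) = 1196.21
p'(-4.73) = -728.95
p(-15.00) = 35114.00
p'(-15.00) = -6931.00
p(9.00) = -6814.00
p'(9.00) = -2323.00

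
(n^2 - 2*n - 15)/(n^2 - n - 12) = (n - 5)/(n - 4)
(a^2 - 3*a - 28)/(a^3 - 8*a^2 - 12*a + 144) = (a - 7)/(a^2 - 12*a + 36)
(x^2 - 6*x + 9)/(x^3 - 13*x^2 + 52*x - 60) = (x^2 - 6*x + 9)/(x^3 - 13*x^2 + 52*x - 60)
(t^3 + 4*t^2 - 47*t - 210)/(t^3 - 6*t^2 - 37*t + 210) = (t + 5)/(t - 5)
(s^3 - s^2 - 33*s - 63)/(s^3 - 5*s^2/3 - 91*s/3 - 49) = 3*(s + 3)/(3*s + 7)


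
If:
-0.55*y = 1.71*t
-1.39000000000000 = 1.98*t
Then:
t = -0.70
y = 2.18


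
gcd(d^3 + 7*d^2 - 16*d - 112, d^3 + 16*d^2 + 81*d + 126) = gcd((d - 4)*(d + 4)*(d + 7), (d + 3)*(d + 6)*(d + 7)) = d + 7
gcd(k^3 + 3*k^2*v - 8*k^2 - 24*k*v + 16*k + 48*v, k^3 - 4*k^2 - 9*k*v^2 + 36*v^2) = k^2 + 3*k*v - 4*k - 12*v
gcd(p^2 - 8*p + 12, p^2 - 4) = p - 2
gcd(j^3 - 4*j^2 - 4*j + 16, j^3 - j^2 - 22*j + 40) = j^2 - 6*j + 8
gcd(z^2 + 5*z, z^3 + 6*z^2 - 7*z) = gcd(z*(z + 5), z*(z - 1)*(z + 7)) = z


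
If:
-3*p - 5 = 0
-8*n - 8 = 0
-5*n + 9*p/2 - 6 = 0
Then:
No Solution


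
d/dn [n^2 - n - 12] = 2*n - 1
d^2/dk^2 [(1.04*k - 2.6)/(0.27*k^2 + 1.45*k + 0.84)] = ((0.54*k + 1.45)*(1.04*k - 2.6)*(1.08*k + 2.9) - (1.6848*k + 1.612)*(0.27*k^2 + 1.45*k + 0.84))/(0.27*k^2 + 1.45*k + 0.84)^3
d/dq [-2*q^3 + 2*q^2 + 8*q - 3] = -6*q^2 + 4*q + 8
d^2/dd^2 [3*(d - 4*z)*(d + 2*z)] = 6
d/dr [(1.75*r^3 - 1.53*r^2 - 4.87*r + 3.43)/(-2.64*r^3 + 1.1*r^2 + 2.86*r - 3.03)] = (-1.77635683940025e-15*r^5 - 2.1142*r^4 - 15.7036*r^3 + 12.2393*r^2 + 1.7258*r + 4.9463)/(6.9696*r^6 - 5.808*r^5 - 13.8908*r^4 + 22.2904*r^3 + 1.5136*r^2 - 17.3316*r + 9.1809)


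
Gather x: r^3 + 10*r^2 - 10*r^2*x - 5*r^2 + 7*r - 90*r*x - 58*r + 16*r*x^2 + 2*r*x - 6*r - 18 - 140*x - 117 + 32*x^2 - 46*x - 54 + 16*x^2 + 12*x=r^3 + 5*r^2 - 57*r + x^2*(16*r + 48) + x*(-10*r^2 - 88*r - 174) - 189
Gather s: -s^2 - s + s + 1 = 1 - s^2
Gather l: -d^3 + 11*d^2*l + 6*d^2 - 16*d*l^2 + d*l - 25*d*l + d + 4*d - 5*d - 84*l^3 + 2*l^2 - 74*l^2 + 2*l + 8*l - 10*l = -d^3 + 6*d^2 - 84*l^3 + l^2*(-16*d - 72) + l*(11*d^2 - 24*d)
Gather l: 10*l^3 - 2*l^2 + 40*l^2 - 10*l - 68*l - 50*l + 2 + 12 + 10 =10*l^3 + 38*l^2 - 128*l + 24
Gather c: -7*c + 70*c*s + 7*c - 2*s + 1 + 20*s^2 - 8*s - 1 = 70*c*s + 20*s^2 - 10*s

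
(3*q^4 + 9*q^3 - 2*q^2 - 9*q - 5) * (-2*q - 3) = -6*q^5 - 27*q^4 - 23*q^3 + 24*q^2 + 37*q + 15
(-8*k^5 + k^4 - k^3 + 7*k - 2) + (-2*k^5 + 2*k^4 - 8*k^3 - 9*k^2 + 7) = -10*k^5 + 3*k^4 - 9*k^3 - 9*k^2 + 7*k + 5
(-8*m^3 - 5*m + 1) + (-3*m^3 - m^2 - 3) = -11*m^3 - m^2 - 5*m - 2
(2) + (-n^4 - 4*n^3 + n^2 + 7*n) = -n^4 - 4*n^3 + n^2 + 7*n + 2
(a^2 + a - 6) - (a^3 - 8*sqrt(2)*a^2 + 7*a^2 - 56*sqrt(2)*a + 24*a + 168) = -a^3 - 6*a^2 + 8*sqrt(2)*a^2 - 23*a + 56*sqrt(2)*a - 174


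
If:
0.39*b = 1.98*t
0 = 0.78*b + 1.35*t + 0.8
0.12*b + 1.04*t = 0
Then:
No Solution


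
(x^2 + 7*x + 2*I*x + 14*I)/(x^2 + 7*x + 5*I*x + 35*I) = (x + 2*I)/(x + 5*I)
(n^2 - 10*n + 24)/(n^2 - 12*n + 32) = (n - 6)/(n - 8)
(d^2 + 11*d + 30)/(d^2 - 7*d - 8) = (d^2 + 11*d + 30)/(d^2 - 7*d - 8)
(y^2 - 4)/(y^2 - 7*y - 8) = (4 - y^2)/(-y^2 + 7*y + 8)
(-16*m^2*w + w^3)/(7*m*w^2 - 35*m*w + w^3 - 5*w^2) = (-16*m^2 + w^2)/(7*m*w - 35*m + w^2 - 5*w)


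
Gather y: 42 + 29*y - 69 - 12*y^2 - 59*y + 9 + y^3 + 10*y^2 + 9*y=y^3 - 2*y^2 - 21*y - 18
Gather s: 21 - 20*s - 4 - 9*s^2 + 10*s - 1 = -9*s^2 - 10*s + 16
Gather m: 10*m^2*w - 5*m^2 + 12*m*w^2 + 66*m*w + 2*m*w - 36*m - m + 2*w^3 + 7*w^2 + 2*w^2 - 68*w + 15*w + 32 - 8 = m^2*(10*w - 5) + m*(12*w^2 + 68*w - 37) + 2*w^3 + 9*w^2 - 53*w + 24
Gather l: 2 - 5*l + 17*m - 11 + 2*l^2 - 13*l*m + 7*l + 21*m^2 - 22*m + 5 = 2*l^2 + l*(2 - 13*m) + 21*m^2 - 5*m - 4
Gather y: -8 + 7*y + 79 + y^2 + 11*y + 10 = y^2 + 18*y + 81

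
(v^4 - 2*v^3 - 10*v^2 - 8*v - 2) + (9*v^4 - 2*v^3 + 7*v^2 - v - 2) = 10*v^4 - 4*v^3 - 3*v^2 - 9*v - 4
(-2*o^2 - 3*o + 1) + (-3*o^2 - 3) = -5*o^2 - 3*o - 2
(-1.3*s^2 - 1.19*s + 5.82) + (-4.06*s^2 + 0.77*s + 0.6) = -5.36*s^2 - 0.42*s + 6.42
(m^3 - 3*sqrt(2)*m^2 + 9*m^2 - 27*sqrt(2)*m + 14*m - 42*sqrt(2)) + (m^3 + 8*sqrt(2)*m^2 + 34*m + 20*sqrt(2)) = 2*m^3 + 5*sqrt(2)*m^2 + 9*m^2 - 27*sqrt(2)*m + 48*m - 22*sqrt(2)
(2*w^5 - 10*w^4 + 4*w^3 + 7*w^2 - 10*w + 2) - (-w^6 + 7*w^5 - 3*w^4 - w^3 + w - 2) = w^6 - 5*w^5 - 7*w^4 + 5*w^3 + 7*w^2 - 11*w + 4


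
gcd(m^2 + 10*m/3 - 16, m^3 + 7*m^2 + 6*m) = m + 6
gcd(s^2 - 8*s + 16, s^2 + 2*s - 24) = s - 4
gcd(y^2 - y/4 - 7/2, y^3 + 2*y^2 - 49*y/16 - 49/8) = y + 7/4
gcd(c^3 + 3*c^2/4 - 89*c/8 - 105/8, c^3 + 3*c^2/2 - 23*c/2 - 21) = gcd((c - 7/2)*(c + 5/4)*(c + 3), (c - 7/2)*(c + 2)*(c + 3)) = c^2 - c/2 - 21/2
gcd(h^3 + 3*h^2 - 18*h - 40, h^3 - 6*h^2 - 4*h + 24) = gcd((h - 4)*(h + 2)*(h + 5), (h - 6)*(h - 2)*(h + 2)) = h + 2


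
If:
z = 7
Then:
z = 7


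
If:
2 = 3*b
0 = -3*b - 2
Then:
No Solution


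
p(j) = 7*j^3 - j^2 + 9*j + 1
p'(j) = 21*j^2 - 2*j + 9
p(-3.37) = -308.60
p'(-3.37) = 254.23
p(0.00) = 1.00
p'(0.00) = 9.00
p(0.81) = 11.35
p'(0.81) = 21.16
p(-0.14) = -0.30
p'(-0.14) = 9.69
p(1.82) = 56.27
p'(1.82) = 74.92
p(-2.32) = -112.67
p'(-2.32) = 126.67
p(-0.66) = -7.39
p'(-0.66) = 19.47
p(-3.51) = -345.61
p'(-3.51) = 274.74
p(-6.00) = -1601.00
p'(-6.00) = 777.00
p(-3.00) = -224.00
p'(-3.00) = 204.00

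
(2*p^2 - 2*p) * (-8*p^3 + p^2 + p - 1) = -16*p^5 + 18*p^4 - 4*p^2 + 2*p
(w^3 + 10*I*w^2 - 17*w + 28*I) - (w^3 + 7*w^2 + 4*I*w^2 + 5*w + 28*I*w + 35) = -7*w^2 + 6*I*w^2 - 22*w - 28*I*w - 35 + 28*I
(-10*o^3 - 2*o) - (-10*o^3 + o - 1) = 1 - 3*o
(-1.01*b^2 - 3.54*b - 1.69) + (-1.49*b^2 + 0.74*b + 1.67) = -2.5*b^2 - 2.8*b - 0.02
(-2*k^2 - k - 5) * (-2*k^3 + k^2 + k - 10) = 4*k^5 + 7*k^3 + 14*k^2 + 5*k + 50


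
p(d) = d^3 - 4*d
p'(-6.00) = 104.00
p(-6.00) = -192.00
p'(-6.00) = 104.00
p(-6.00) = -192.00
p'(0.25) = -3.81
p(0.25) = -0.98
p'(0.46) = -3.37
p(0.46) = -1.74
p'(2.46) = 14.15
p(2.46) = 5.05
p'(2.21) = 10.65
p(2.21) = 1.95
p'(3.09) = 24.64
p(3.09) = 17.14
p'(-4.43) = 54.87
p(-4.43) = -69.22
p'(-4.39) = 53.82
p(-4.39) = -67.04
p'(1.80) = 5.72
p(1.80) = -1.37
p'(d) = 3*d^2 - 4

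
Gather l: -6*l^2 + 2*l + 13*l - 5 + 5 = -6*l^2 + 15*l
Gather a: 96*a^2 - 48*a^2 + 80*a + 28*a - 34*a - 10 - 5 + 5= 48*a^2 + 74*a - 10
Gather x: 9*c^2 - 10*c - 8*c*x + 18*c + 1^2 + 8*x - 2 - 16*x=9*c^2 + 8*c + x*(-8*c - 8) - 1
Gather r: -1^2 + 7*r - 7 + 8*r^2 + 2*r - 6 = 8*r^2 + 9*r - 14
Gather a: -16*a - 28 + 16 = -16*a - 12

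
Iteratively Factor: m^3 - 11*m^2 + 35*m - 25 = (m - 5)*(m^2 - 6*m + 5) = (m - 5)^2*(m - 1)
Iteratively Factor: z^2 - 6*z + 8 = (z - 4)*(z - 2)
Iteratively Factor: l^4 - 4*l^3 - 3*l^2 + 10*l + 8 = (l - 4)*(l^3 - 3*l - 2) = (l - 4)*(l + 1)*(l^2 - l - 2) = (l - 4)*(l + 1)^2*(l - 2)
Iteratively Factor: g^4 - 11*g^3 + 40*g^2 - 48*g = (g)*(g^3 - 11*g^2 + 40*g - 48) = g*(g - 4)*(g^2 - 7*g + 12) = g*(g - 4)*(g - 3)*(g - 4)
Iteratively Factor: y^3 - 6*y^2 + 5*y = (y - 5)*(y^2 - y) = (y - 5)*(y - 1)*(y)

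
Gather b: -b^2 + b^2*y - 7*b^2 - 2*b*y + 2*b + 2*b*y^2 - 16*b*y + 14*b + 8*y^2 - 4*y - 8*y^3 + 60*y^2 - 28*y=b^2*(y - 8) + b*(2*y^2 - 18*y + 16) - 8*y^3 + 68*y^2 - 32*y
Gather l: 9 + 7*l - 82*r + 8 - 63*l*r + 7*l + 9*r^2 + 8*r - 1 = l*(14 - 63*r) + 9*r^2 - 74*r + 16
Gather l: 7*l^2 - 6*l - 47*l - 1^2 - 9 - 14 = 7*l^2 - 53*l - 24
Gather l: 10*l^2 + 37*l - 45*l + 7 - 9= 10*l^2 - 8*l - 2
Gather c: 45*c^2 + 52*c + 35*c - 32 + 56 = 45*c^2 + 87*c + 24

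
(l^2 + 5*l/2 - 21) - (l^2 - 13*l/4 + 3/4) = 23*l/4 - 87/4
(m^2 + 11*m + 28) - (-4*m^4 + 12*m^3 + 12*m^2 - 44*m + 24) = 4*m^4 - 12*m^3 - 11*m^2 + 55*m + 4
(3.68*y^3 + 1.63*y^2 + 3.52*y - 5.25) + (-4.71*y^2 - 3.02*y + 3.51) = 3.68*y^3 - 3.08*y^2 + 0.5*y - 1.74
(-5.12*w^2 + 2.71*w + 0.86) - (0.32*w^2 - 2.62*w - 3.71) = -5.44*w^2 + 5.33*w + 4.57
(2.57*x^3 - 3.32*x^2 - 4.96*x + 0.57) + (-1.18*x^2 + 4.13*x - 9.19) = 2.57*x^3 - 4.5*x^2 - 0.83*x - 8.62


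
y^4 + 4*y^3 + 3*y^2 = y^2*(y + 1)*(y + 3)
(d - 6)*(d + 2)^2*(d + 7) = d^4 + 5*d^3 - 34*d^2 - 164*d - 168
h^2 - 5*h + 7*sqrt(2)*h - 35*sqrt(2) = (h - 5)*(h + 7*sqrt(2))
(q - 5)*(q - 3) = q^2 - 8*q + 15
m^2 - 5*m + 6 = (m - 3)*(m - 2)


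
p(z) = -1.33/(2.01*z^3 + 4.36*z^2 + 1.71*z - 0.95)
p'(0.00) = 2.52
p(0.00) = 1.40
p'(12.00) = 0.00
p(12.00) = -0.00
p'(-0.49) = -1.55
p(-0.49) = 1.36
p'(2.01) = 0.04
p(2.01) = -0.04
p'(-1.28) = 12.83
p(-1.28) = 6.31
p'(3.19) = 0.01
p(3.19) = -0.01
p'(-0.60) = -2.54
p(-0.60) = 1.58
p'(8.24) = 0.00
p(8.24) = -0.00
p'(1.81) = 0.06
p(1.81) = -0.05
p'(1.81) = 0.06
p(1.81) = -0.05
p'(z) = -1.33*(-6.03*z^2 - 8.72*z - 1.71)/(2.01*z^3 + 4.36*z^2 + 1.71*z - 0.95)^2 = (8.0199*z^2 + 11.5976*z + 2.2743)/(2.01*z^3 + 4.36*z^2 + 1.71*z - 0.95)^2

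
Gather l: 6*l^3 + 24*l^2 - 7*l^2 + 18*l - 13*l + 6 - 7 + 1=6*l^3 + 17*l^2 + 5*l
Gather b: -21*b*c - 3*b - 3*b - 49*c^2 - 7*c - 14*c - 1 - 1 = b*(-21*c - 6) - 49*c^2 - 21*c - 2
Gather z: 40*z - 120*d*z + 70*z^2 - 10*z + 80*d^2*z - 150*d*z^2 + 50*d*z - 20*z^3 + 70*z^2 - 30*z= -20*z^3 + z^2*(140 - 150*d) + z*(80*d^2 - 70*d)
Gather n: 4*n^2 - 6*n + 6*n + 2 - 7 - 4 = 4*n^2 - 9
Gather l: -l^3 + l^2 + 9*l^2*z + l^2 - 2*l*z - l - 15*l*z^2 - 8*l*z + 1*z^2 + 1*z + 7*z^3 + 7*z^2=-l^3 + l^2*(9*z + 2) + l*(-15*z^2 - 10*z - 1) + 7*z^3 + 8*z^2 + z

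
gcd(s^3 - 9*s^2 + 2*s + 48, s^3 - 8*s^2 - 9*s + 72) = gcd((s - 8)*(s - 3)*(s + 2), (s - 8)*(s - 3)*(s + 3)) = s^2 - 11*s + 24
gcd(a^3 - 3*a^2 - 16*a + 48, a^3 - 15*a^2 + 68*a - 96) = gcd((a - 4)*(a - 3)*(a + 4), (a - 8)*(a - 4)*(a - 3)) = a^2 - 7*a + 12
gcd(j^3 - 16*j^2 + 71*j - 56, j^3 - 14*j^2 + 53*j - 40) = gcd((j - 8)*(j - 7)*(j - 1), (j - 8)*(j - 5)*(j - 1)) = j^2 - 9*j + 8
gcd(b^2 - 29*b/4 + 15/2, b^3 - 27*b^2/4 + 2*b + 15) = b - 6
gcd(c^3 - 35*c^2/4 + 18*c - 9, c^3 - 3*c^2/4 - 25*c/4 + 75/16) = c - 3/4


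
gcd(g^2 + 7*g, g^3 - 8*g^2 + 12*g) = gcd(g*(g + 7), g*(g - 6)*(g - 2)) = g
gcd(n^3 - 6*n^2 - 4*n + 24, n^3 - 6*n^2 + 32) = n + 2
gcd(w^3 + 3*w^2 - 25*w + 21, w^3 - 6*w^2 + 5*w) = w - 1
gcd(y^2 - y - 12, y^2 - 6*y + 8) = y - 4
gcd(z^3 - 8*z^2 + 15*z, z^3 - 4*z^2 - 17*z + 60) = z^2 - 8*z + 15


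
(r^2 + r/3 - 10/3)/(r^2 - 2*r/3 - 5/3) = (r + 2)/(r + 1)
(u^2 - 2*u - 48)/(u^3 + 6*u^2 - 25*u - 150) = (u - 8)/(u^2 - 25)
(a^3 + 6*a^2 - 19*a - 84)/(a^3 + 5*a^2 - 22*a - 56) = (a + 3)/(a + 2)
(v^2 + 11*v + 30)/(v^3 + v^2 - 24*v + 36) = (v + 5)/(v^2 - 5*v + 6)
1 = 1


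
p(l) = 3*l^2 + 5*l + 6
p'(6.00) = 41.00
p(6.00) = 144.00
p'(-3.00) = -13.00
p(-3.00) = 18.00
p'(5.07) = 35.42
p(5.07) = 108.46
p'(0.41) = 7.46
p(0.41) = 8.55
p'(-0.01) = 4.94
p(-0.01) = 5.95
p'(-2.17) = -8.02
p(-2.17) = 9.28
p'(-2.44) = -9.64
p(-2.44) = 11.66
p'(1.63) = 14.78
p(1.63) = 22.12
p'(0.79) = 9.74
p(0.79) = 11.82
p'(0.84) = 10.04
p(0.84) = 12.32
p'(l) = 6*l + 5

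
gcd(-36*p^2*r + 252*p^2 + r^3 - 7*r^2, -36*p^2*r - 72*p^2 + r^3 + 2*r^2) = 36*p^2 - r^2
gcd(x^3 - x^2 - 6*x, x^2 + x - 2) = x + 2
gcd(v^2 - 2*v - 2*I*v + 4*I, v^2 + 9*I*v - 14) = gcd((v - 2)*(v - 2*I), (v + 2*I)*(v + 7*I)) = 1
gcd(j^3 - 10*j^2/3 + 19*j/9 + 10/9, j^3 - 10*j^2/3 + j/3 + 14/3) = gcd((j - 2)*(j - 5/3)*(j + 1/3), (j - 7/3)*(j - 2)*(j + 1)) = j - 2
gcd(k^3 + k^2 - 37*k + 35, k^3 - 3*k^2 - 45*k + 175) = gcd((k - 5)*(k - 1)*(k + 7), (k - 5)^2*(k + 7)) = k^2 + 2*k - 35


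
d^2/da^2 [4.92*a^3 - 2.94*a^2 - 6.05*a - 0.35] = 29.52*a - 5.88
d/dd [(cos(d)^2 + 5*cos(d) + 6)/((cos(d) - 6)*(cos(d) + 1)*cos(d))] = (cos(d)^4 + 10*cos(d)^3 - cos(d)^2 - 60*cos(d) - 36)*sin(d)/((cos(d) - 6)^2*(cos(d) + 1)^2*cos(d)^2)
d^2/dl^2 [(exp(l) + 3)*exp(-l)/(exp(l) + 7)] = (exp(3*l) + 5*exp(2*l) + 63*exp(l) + 147)*exp(-l)/(exp(3*l) + 21*exp(2*l) + 147*exp(l) + 343)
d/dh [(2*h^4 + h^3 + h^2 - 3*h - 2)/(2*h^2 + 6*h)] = (4*h^5 + 19*h^4 + 6*h^3 + 6*h^2 + 4*h + 6)/(2*h^2*(h^2 + 6*h + 9))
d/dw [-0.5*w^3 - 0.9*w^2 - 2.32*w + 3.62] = -1.5*w^2 - 1.8*w - 2.32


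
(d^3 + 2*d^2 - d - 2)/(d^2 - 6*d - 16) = (d^2 - 1)/(d - 8)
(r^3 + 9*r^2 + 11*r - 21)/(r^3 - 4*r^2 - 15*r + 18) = (r + 7)/(r - 6)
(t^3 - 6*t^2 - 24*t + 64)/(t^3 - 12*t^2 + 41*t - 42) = (t^2 - 4*t - 32)/(t^2 - 10*t + 21)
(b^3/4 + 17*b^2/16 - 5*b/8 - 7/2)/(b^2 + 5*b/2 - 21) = (4*b^3 + 17*b^2 - 10*b - 56)/(8*(2*b^2 + 5*b - 42))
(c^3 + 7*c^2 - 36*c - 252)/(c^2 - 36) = c + 7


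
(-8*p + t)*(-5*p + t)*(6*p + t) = 240*p^3 - 38*p^2*t - 7*p*t^2 + t^3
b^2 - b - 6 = (b - 3)*(b + 2)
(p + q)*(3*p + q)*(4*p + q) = 12*p^3 + 19*p^2*q + 8*p*q^2 + q^3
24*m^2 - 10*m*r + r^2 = (-6*m + r)*(-4*m + r)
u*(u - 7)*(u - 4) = u^3 - 11*u^2 + 28*u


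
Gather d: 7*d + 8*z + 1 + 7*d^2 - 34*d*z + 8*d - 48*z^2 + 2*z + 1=7*d^2 + d*(15 - 34*z) - 48*z^2 + 10*z + 2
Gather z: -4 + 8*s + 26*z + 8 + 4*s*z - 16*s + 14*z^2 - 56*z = -8*s + 14*z^2 + z*(4*s - 30) + 4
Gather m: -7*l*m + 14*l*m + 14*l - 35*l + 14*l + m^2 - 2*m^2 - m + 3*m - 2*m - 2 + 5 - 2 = 7*l*m - 7*l - m^2 + 1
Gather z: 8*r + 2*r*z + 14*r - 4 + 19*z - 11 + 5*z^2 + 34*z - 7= 22*r + 5*z^2 + z*(2*r + 53) - 22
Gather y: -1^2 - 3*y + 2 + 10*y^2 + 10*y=10*y^2 + 7*y + 1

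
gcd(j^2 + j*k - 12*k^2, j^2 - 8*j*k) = 1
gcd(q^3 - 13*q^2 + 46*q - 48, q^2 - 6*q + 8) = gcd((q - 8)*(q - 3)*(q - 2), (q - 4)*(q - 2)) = q - 2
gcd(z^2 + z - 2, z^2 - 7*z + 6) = z - 1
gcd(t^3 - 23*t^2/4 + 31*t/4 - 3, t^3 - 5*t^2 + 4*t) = t^2 - 5*t + 4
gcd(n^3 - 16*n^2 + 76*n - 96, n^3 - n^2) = 1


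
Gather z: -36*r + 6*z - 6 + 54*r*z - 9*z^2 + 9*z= -36*r - 9*z^2 + z*(54*r + 15) - 6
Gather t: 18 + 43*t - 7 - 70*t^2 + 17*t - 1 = -70*t^2 + 60*t + 10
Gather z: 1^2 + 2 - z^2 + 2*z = -z^2 + 2*z + 3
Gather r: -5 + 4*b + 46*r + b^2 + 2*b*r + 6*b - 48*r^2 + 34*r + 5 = b^2 + 10*b - 48*r^2 + r*(2*b + 80)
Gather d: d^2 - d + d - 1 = d^2 - 1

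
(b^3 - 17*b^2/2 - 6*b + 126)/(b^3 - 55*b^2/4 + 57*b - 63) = 2*(2*b + 7)/(4*b - 7)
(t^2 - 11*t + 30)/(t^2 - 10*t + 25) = (t - 6)/(t - 5)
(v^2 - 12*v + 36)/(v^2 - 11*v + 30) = (v - 6)/(v - 5)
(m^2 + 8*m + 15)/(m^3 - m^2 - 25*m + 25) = (m + 3)/(m^2 - 6*m + 5)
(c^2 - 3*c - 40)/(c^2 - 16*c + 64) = (c + 5)/(c - 8)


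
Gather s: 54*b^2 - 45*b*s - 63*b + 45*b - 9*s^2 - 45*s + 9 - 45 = 54*b^2 - 18*b - 9*s^2 + s*(-45*b - 45) - 36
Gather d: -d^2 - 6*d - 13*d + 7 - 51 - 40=-d^2 - 19*d - 84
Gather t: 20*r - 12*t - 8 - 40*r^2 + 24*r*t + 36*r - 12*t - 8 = -40*r^2 + 56*r + t*(24*r - 24) - 16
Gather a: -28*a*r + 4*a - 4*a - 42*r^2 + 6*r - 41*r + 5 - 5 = -28*a*r - 42*r^2 - 35*r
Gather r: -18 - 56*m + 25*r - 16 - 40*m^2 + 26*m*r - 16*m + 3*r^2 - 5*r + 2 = -40*m^2 - 72*m + 3*r^2 + r*(26*m + 20) - 32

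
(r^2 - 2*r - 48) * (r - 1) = r^3 - 3*r^2 - 46*r + 48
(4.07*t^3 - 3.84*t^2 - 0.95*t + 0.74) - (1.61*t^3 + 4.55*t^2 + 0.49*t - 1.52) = 2.46*t^3 - 8.39*t^2 - 1.44*t + 2.26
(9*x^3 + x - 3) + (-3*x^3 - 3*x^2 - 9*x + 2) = 6*x^3 - 3*x^2 - 8*x - 1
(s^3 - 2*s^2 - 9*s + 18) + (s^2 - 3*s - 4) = s^3 - s^2 - 12*s + 14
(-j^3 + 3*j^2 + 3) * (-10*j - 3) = 10*j^4 - 27*j^3 - 9*j^2 - 30*j - 9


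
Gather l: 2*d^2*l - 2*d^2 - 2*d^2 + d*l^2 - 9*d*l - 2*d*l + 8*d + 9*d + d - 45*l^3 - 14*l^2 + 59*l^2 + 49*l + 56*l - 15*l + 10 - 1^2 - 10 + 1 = -4*d^2 + 18*d - 45*l^3 + l^2*(d + 45) + l*(2*d^2 - 11*d + 90)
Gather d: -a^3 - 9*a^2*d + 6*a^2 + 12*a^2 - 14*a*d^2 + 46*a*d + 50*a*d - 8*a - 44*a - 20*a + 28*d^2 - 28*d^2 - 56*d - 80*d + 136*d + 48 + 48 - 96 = -a^3 + 18*a^2 - 14*a*d^2 - 72*a + d*(-9*a^2 + 96*a)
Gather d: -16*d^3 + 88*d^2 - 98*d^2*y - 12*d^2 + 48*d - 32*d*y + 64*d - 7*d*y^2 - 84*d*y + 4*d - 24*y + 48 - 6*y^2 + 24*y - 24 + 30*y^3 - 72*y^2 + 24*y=-16*d^3 + d^2*(76 - 98*y) + d*(-7*y^2 - 116*y + 116) + 30*y^3 - 78*y^2 + 24*y + 24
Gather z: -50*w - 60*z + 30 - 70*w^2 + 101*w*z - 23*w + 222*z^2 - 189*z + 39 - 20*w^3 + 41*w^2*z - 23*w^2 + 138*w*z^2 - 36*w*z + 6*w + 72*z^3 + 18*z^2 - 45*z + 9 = -20*w^3 - 93*w^2 - 67*w + 72*z^3 + z^2*(138*w + 240) + z*(41*w^2 + 65*w - 294) + 78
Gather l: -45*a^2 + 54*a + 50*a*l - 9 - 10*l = -45*a^2 + 54*a + l*(50*a - 10) - 9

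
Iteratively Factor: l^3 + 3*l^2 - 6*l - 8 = (l - 2)*(l^2 + 5*l + 4) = (l - 2)*(l + 1)*(l + 4)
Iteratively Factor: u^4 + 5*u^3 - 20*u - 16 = (u - 2)*(u^3 + 7*u^2 + 14*u + 8) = (u - 2)*(u + 1)*(u^2 + 6*u + 8) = (u - 2)*(u + 1)*(u + 4)*(u + 2)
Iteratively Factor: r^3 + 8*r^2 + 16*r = (r + 4)*(r^2 + 4*r) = r*(r + 4)*(r + 4)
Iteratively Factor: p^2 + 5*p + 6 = (p + 3)*(p + 2)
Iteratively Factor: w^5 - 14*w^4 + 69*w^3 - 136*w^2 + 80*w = (w - 4)*(w^4 - 10*w^3 + 29*w^2 - 20*w) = w*(w - 4)*(w^3 - 10*w^2 + 29*w - 20) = w*(w - 4)*(w - 1)*(w^2 - 9*w + 20) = w*(w - 4)^2*(w - 1)*(w - 5)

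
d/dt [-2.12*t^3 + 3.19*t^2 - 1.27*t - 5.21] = -6.36*t^2 + 6.38*t - 1.27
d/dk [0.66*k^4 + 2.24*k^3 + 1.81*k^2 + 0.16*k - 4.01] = 2.64*k^3 + 6.72*k^2 + 3.62*k + 0.16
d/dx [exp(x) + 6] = exp(x)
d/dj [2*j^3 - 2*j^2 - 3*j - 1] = 6*j^2 - 4*j - 3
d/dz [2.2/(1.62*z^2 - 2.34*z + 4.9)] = (5.148 - 7.128*z)/(1.62*z^2 - 2.34*z + 4.9)^2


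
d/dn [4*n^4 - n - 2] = 16*n^3 - 1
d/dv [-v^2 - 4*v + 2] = -2*v - 4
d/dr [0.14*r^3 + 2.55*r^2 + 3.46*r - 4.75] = 0.42*r^2 + 5.1*r + 3.46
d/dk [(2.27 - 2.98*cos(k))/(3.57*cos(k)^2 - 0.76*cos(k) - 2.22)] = (-10.6386*cos(k)^2 + 16.2078*cos(k) - 8.3408)*sin(k)/(12.7449*cos(k)^4 - 5.4264*cos(k)^3 - 15.2732*cos(k)^2 + 3.3744*cos(k) + 4.9284)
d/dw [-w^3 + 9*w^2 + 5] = 3*w*(6 - w)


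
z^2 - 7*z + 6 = (z - 6)*(z - 1)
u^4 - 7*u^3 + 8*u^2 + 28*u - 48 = (u - 4)*(u - 3)*(u - 2)*(u + 2)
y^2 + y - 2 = (y - 1)*(y + 2)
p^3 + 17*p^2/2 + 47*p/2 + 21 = (p + 2)*(p + 3)*(p + 7/2)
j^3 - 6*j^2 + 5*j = j*(j - 5)*(j - 1)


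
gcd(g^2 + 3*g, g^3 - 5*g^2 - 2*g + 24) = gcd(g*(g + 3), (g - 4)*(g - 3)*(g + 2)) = 1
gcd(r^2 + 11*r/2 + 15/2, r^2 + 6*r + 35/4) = r + 5/2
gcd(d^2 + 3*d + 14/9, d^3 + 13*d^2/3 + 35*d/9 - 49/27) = d + 7/3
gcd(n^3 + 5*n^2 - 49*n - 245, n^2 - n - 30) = n + 5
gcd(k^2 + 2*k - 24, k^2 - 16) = k - 4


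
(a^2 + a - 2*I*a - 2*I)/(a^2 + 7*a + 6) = (a - 2*I)/(a + 6)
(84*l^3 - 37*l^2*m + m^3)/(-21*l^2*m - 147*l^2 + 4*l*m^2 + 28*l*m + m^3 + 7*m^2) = (-4*l + m)/(m + 7)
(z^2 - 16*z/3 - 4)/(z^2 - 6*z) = (z + 2/3)/z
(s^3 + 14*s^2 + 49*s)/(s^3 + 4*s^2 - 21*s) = (s + 7)/(s - 3)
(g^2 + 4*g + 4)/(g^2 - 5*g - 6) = (g^2 + 4*g + 4)/(g^2 - 5*g - 6)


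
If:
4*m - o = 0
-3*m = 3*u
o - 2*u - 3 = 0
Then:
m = 1/2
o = 2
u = -1/2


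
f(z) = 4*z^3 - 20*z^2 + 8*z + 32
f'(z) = 12*z^2 - 40*z + 8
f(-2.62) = -198.19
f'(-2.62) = 195.17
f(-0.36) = 26.34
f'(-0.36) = 23.96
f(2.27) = -6.11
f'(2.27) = -20.97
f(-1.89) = -81.57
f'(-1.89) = 126.47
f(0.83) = 27.15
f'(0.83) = -16.93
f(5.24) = 100.28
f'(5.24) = 127.89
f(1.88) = 2.93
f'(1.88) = -24.79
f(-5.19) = -1107.44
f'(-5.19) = 538.83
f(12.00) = 4160.00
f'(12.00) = 1256.00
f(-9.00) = -4576.00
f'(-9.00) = 1340.00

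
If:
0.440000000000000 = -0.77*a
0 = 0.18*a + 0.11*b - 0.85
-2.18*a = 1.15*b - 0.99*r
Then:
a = -0.57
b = 8.66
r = 8.80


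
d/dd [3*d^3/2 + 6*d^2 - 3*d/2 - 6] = 9*d^2/2 + 12*d - 3/2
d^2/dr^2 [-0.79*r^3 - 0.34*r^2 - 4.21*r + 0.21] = -4.74*r - 0.68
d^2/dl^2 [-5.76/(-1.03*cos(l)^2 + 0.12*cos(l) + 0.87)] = (24.443136*(1 - cos(l)^2)^2 - 2.135808*cos(l)^3 + 32.950656*cos(l)^2 + 3.670272*cos(l) - 34.932096)/(-1.03*cos(l)^2 + 0.12*cos(l) + 0.87)^3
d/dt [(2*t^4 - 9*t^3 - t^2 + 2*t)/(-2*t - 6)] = (-3*t^4 - 3*t^3 + 41*t^2 + 3*t - 3)/(t^2 + 6*t + 9)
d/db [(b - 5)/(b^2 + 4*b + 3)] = (b^2 + 4*b - 2*(b - 5)*(b + 2) + 3)/(b^2 + 4*b + 3)^2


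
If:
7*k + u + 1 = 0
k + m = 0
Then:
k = -u/7 - 1/7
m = u/7 + 1/7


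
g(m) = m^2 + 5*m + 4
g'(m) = 2*m + 5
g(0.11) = 4.56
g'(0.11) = 5.22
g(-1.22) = -0.61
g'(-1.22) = 2.56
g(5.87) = 67.81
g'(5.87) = 16.74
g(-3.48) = -1.29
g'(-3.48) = -1.96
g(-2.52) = -2.25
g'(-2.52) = -0.04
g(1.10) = 10.71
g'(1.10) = 7.20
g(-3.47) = -1.31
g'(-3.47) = -1.94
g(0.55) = 7.05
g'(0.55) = 6.10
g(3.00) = 28.00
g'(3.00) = 11.00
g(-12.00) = 88.00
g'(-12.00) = -19.00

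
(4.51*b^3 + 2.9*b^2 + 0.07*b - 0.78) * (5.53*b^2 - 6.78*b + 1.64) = 24.9403*b^5 - 14.5408*b^4 - 11.8785*b^3 - 0.0320000000000013*b^2 + 5.4032*b - 1.2792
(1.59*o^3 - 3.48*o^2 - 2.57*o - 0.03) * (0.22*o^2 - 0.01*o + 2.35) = 0.3498*o^5 - 0.7815*o^4 + 3.2059*o^3 - 8.1589*o^2 - 6.0392*o - 0.0705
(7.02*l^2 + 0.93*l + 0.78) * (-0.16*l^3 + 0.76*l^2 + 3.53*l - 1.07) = -1.1232*l^5 + 5.1864*l^4 + 25.3626*l^3 - 3.6357*l^2 + 1.7583*l - 0.8346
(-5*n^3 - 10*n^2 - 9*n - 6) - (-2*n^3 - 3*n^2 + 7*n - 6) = -3*n^3 - 7*n^2 - 16*n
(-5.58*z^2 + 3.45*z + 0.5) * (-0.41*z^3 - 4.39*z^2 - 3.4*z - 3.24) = 2.2878*z^5 + 23.0817*z^4 + 3.6215*z^3 + 4.1542*z^2 - 12.878*z - 1.62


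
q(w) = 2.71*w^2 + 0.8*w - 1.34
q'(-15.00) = -80.50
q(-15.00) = 596.41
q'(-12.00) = -64.24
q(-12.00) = 379.30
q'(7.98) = 44.05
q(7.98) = 177.62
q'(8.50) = 46.87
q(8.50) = 201.26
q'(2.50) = 14.35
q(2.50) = 17.60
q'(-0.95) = -4.35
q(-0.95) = 0.35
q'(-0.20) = -0.28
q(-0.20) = -1.39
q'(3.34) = 18.90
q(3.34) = 31.56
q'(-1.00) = -4.62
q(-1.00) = 0.57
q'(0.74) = 4.81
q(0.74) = 0.74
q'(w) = 5.42*w + 0.8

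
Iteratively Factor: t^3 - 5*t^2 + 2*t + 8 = (t + 1)*(t^2 - 6*t + 8) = (t - 4)*(t + 1)*(t - 2)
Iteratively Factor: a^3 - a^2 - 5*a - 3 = (a + 1)*(a^2 - 2*a - 3) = (a + 1)^2*(a - 3)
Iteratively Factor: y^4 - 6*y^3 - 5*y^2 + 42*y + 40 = (y + 1)*(y^3 - 7*y^2 + 2*y + 40) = (y - 4)*(y + 1)*(y^2 - 3*y - 10) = (y - 5)*(y - 4)*(y + 1)*(y + 2)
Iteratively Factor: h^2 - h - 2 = (h - 2)*(h + 1)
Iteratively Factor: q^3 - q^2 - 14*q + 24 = (q - 3)*(q^2 + 2*q - 8) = (q - 3)*(q + 4)*(q - 2)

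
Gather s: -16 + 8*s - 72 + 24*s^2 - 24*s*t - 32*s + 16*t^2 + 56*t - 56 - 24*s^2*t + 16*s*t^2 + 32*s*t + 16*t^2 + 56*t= s^2*(24 - 24*t) + s*(16*t^2 + 8*t - 24) + 32*t^2 + 112*t - 144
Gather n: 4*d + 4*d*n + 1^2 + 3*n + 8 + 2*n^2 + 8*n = 4*d + 2*n^2 + n*(4*d + 11) + 9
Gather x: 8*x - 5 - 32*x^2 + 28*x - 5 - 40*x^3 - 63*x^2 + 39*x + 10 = -40*x^3 - 95*x^2 + 75*x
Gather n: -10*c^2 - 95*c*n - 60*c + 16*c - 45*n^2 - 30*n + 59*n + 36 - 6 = -10*c^2 - 44*c - 45*n^2 + n*(29 - 95*c) + 30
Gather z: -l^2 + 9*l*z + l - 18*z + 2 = -l^2 + l + z*(9*l - 18) + 2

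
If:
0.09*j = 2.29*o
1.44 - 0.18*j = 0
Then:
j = 8.00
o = 0.31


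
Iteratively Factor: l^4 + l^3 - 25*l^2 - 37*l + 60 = (l - 1)*(l^3 + 2*l^2 - 23*l - 60) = (l - 5)*(l - 1)*(l^2 + 7*l + 12) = (l - 5)*(l - 1)*(l + 4)*(l + 3)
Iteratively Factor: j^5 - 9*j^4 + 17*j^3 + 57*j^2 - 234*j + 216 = (j - 3)*(j^4 - 6*j^3 - j^2 + 54*j - 72) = (j - 3)*(j + 3)*(j^3 - 9*j^2 + 26*j - 24) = (j - 3)^2*(j + 3)*(j^2 - 6*j + 8) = (j - 3)^2*(j - 2)*(j + 3)*(j - 4)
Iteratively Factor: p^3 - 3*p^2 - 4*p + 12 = (p + 2)*(p^2 - 5*p + 6) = (p - 2)*(p + 2)*(p - 3)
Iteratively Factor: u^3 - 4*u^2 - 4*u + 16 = (u + 2)*(u^2 - 6*u + 8) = (u - 4)*(u + 2)*(u - 2)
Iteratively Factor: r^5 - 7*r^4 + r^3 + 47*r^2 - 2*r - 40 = (r - 5)*(r^4 - 2*r^3 - 9*r^2 + 2*r + 8) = (r - 5)*(r - 4)*(r^3 + 2*r^2 - r - 2) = (r - 5)*(r - 4)*(r + 2)*(r^2 - 1) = (r - 5)*(r - 4)*(r - 1)*(r + 2)*(r + 1)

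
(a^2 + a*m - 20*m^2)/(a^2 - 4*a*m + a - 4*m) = (a + 5*m)/(a + 1)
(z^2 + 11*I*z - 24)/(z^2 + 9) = (z + 8*I)/(z - 3*I)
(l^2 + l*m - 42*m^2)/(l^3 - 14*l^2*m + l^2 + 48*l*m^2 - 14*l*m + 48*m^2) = (l + 7*m)/(l^2 - 8*l*m + l - 8*m)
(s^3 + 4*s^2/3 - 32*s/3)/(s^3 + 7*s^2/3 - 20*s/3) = (3*s - 8)/(3*s - 5)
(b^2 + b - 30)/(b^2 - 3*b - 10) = (b + 6)/(b + 2)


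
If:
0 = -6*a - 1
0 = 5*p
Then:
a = -1/6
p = 0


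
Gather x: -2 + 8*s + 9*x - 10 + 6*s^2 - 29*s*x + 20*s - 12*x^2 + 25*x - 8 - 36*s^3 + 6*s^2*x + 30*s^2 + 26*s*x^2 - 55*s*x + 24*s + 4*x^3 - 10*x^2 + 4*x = -36*s^3 + 36*s^2 + 52*s + 4*x^3 + x^2*(26*s - 22) + x*(6*s^2 - 84*s + 38) - 20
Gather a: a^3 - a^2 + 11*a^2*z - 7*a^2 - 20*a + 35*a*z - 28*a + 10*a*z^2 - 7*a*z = a^3 + a^2*(11*z - 8) + a*(10*z^2 + 28*z - 48)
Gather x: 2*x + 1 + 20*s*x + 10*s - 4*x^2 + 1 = 10*s - 4*x^2 + x*(20*s + 2) + 2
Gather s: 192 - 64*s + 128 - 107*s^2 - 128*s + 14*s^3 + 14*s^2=14*s^3 - 93*s^2 - 192*s + 320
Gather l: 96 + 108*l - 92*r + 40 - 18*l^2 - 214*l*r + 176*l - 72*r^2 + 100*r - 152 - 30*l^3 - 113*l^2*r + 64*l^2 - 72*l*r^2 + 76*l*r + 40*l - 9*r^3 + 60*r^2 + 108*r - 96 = -30*l^3 + l^2*(46 - 113*r) + l*(-72*r^2 - 138*r + 324) - 9*r^3 - 12*r^2 + 116*r - 112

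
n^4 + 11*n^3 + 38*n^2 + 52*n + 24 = (n + 1)*(n + 2)^2*(n + 6)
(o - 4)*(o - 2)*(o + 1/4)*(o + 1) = o^4 - 19*o^3/4 + 3*o^2/4 + 17*o/2 + 2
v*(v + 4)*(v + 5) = v^3 + 9*v^2 + 20*v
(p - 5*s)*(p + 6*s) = p^2 + p*s - 30*s^2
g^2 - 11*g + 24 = (g - 8)*(g - 3)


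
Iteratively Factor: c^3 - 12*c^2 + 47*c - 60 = (c - 3)*(c^2 - 9*c + 20) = (c - 5)*(c - 3)*(c - 4)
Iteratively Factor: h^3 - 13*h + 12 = (h + 4)*(h^2 - 4*h + 3) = (h - 1)*(h + 4)*(h - 3)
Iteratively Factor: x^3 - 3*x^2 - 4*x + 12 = (x + 2)*(x^2 - 5*x + 6) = (x - 3)*(x + 2)*(x - 2)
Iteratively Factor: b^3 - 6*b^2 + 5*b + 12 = (b - 3)*(b^2 - 3*b - 4) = (b - 4)*(b - 3)*(b + 1)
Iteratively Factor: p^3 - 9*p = (p)*(p^2 - 9) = p*(p + 3)*(p - 3)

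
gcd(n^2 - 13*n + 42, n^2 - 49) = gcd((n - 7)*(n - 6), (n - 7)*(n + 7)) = n - 7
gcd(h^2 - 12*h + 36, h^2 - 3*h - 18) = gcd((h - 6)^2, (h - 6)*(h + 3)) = h - 6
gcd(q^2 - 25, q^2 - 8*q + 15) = q - 5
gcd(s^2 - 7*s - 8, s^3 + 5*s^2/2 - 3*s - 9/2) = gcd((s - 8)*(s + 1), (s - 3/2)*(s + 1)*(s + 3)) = s + 1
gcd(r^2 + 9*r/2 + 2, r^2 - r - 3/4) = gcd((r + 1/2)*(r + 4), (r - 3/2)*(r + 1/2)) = r + 1/2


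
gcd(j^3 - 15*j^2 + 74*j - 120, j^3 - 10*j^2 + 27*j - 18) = j - 6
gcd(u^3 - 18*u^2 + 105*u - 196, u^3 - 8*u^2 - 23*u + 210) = u - 7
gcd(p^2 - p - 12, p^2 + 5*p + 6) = p + 3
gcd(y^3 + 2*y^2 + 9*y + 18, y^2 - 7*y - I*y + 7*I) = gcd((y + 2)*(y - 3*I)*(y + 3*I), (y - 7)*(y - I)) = 1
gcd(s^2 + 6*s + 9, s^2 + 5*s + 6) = s + 3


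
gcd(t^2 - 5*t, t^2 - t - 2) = 1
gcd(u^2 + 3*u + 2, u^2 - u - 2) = u + 1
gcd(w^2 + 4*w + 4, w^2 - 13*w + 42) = 1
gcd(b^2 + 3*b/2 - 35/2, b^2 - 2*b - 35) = b + 5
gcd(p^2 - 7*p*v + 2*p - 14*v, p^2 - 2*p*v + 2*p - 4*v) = p + 2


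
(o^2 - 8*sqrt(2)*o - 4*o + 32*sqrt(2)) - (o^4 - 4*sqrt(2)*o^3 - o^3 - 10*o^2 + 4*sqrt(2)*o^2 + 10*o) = -o^4 + o^3 + 4*sqrt(2)*o^3 - 4*sqrt(2)*o^2 + 11*o^2 - 14*o - 8*sqrt(2)*o + 32*sqrt(2)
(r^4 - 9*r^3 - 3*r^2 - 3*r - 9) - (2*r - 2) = r^4 - 9*r^3 - 3*r^2 - 5*r - 7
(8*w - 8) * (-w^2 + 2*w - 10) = -8*w^3 + 24*w^2 - 96*w + 80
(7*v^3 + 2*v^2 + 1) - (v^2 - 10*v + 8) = 7*v^3 + v^2 + 10*v - 7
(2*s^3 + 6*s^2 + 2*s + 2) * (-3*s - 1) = -6*s^4 - 20*s^3 - 12*s^2 - 8*s - 2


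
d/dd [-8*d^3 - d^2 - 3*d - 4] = -24*d^2 - 2*d - 3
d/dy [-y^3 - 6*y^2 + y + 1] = -3*y^2 - 12*y + 1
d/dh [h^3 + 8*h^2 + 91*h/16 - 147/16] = 3*h^2 + 16*h + 91/16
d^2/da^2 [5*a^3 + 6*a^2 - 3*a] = 30*a + 12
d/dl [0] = 0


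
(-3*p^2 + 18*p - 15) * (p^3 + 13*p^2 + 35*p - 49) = -3*p^5 - 21*p^4 + 114*p^3 + 582*p^2 - 1407*p + 735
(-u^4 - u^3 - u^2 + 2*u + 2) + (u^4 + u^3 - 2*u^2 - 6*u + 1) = -3*u^2 - 4*u + 3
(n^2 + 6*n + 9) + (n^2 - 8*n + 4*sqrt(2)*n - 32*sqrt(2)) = 2*n^2 - 2*n + 4*sqrt(2)*n - 32*sqrt(2) + 9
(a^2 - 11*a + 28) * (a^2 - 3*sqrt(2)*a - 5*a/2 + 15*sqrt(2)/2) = a^4 - 27*a^3/2 - 3*sqrt(2)*a^3 + 111*a^2/2 + 81*sqrt(2)*a^2/2 - 333*sqrt(2)*a/2 - 70*a + 210*sqrt(2)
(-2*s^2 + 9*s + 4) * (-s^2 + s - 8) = 2*s^4 - 11*s^3 + 21*s^2 - 68*s - 32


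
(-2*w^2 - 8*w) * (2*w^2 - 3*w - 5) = -4*w^4 - 10*w^3 + 34*w^2 + 40*w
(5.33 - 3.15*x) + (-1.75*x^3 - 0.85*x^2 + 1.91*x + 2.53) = -1.75*x^3 - 0.85*x^2 - 1.24*x + 7.86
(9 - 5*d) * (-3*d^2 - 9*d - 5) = 15*d^3 + 18*d^2 - 56*d - 45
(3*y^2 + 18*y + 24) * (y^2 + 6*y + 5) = 3*y^4 + 36*y^3 + 147*y^2 + 234*y + 120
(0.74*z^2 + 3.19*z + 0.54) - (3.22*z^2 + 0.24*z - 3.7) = -2.48*z^2 + 2.95*z + 4.24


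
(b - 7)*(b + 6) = b^2 - b - 42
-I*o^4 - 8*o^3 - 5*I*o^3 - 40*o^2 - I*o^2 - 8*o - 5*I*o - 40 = (o + 5)*(o - 8*I)*(o - I)*(-I*o + 1)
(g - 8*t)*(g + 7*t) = g^2 - g*t - 56*t^2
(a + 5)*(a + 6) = a^2 + 11*a + 30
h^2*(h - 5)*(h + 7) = h^4 + 2*h^3 - 35*h^2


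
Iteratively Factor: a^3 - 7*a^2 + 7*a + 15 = (a - 3)*(a^2 - 4*a - 5) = (a - 5)*(a - 3)*(a + 1)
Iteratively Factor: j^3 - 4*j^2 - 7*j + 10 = (j + 2)*(j^2 - 6*j + 5) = (j - 5)*(j + 2)*(j - 1)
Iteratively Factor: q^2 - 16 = (q + 4)*(q - 4)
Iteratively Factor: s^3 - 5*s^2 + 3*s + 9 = (s + 1)*(s^2 - 6*s + 9) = (s - 3)*(s + 1)*(s - 3)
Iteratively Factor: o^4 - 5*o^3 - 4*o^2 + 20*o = (o - 2)*(o^3 - 3*o^2 - 10*o) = (o - 5)*(o - 2)*(o^2 + 2*o) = o*(o - 5)*(o - 2)*(o + 2)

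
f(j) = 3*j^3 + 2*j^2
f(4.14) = 247.15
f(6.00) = 720.00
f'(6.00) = 348.00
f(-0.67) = -0.00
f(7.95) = 1633.78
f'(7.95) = 600.62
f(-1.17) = -2.07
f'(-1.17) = 7.64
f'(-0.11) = -0.33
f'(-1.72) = 19.75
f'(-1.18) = 7.81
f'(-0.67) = 1.36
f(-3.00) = -63.00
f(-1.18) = -2.14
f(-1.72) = -9.35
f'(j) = 9*j^2 + 4*j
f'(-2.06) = 29.95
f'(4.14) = 170.82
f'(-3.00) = 69.00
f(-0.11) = 0.02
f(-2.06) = -17.74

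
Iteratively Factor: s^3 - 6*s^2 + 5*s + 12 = (s - 4)*(s^2 - 2*s - 3) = (s - 4)*(s - 3)*(s + 1)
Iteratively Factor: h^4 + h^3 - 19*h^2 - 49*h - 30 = (h + 2)*(h^3 - h^2 - 17*h - 15) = (h - 5)*(h + 2)*(h^2 + 4*h + 3) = (h - 5)*(h + 1)*(h + 2)*(h + 3)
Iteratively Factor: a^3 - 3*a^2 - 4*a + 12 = (a + 2)*(a^2 - 5*a + 6) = (a - 3)*(a + 2)*(a - 2)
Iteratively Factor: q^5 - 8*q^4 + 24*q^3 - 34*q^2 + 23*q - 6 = (q - 1)*(q^4 - 7*q^3 + 17*q^2 - 17*q + 6) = (q - 1)^2*(q^3 - 6*q^2 + 11*q - 6) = (q - 1)^3*(q^2 - 5*q + 6) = (q - 3)*(q - 1)^3*(q - 2)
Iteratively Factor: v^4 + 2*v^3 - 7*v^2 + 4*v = (v)*(v^3 + 2*v^2 - 7*v + 4) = v*(v - 1)*(v^2 + 3*v - 4) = v*(v - 1)*(v + 4)*(v - 1)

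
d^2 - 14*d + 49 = (d - 7)^2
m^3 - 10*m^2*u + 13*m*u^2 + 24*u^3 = (m - 8*u)*(m - 3*u)*(m + u)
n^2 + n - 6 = (n - 2)*(n + 3)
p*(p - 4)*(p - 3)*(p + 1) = p^4 - 6*p^3 + 5*p^2 + 12*p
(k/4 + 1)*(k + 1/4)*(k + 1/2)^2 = k^4/4 + 21*k^3/16 + 11*k^2/8 + 33*k/64 + 1/16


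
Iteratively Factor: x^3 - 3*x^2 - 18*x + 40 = (x + 4)*(x^2 - 7*x + 10) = (x - 2)*(x + 4)*(x - 5)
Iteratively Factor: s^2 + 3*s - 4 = (s - 1)*(s + 4)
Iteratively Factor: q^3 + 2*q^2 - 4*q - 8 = (q - 2)*(q^2 + 4*q + 4) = (q - 2)*(q + 2)*(q + 2)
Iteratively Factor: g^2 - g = (g)*(g - 1)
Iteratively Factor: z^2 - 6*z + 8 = (z - 2)*(z - 4)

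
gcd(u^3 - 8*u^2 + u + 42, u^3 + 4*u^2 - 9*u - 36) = u - 3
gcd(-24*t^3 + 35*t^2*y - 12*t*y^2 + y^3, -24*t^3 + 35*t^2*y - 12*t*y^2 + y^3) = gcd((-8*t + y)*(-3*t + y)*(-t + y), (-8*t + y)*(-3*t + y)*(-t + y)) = -24*t^3 + 35*t^2*y - 12*t*y^2 + y^3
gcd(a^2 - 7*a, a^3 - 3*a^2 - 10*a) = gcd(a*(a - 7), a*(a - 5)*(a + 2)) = a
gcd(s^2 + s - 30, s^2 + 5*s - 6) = s + 6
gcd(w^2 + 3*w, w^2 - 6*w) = w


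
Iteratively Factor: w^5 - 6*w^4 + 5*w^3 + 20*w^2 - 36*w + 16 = (w - 2)*(w^4 - 4*w^3 - 3*w^2 + 14*w - 8) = (w - 2)*(w + 2)*(w^3 - 6*w^2 + 9*w - 4) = (w - 2)*(w - 1)*(w + 2)*(w^2 - 5*w + 4) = (w - 2)*(w - 1)^2*(w + 2)*(w - 4)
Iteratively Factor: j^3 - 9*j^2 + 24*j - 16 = (j - 4)*(j^2 - 5*j + 4) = (j - 4)^2*(j - 1)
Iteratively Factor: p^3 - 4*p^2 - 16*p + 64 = (p - 4)*(p^2 - 16) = (p - 4)*(p + 4)*(p - 4)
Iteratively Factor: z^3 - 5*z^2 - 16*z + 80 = (z - 4)*(z^2 - z - 20) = (z - 4)*(z + 4)*(z - 5)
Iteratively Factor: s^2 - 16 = (s + 4)*(s - 4)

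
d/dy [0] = 0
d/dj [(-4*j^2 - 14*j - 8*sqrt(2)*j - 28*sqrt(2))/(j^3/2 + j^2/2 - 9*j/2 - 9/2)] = 4*(-(4*j + 4*sqrt(2) + 7)*(j^3 + j^2 - 9*j - 9) + (3*j^2 + 2*j - 9)*(2*j^2 + 4*sqrt(2)*j + 7*j + 14*sqrt(2)))/(j^3 + j^2 - 9*j - 9)^2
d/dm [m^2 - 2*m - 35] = 2*m - 2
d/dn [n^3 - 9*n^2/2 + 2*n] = 3*n^2 - 9*n + 2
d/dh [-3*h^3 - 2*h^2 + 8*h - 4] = -9*h^2 - 4*h + 8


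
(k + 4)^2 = k^2 + 8*k + 16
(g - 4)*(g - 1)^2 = g^3 - 6*g^2 + 9*g - 4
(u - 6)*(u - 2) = u^2 - 8*u + 12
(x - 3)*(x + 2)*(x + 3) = x^3 + 2*x^2 - 9*x - 18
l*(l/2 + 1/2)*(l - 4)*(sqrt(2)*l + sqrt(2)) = sqrt(2)*l^4/2 - sqrt(2)*l^3 - 7*sqrt(2)*l^2/2 - 2*sqrt(2)*l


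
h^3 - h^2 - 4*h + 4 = (h - 2)*(h - 1)*(h + 2)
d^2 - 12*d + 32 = (d - 8)*(d - 4)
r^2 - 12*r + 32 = (r - 8)*(r - 4)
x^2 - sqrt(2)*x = x*(x - sqrt(2))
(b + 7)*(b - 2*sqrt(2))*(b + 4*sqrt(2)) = b^3 + 2*sqrt(2)*b^2 + 7*b^2 - 16*b + 14*sqrt(2)*b - 112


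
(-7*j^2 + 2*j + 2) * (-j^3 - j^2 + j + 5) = 7*j^5 + 5*j^4 - 11*j^3 - 35*j^2 + 12*j + 10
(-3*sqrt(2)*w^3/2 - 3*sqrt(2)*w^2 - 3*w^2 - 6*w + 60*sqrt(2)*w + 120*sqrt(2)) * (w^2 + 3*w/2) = -3*sqrt(2)*w^5/2 - 21*sqrt(2)*w^4/4 - 3*w^4 - 21*w^3/2 + 111*sqrt(2)*w^3/2 - 9*w^2 + 210*sqrt(2)*w^2 + 180*sqrt(2)*w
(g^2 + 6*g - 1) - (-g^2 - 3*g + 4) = 2*g^2 + 9*g - 5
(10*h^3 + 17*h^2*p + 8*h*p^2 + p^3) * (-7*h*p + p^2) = -70*h^4*p - 109*h^3*p^2 - 39*h^2*p^3 + h*p^4 + p^5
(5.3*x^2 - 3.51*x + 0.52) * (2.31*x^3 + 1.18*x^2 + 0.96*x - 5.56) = 12.243*x^5 - 1.8541*x^4 + 2.1474*x^3 - 32.224*x^2 + 20.0148*x - 2.8912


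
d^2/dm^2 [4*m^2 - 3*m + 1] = 8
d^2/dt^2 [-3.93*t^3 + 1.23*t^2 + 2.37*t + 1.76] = 2.46 - 23.58*t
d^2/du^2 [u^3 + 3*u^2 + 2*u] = 6*u + 6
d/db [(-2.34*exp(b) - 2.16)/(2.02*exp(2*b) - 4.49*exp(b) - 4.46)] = (4.7268*exp(2*b) + 8.7264*exp(b) + 0.737999999999998)*exp(b)/(4.0804*exp(4*b) - 18.1396*exp(3*b) + 2.1417*exp(2*b) + 40.0508*exp(b) + 19.8916)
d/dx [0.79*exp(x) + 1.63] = 0.79*exp(x)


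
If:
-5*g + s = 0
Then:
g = s/5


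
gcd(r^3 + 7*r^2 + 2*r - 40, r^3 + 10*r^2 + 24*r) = r + 4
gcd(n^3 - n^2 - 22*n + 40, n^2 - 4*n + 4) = n - 2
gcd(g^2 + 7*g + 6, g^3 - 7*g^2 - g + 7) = g + 1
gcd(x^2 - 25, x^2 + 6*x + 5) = x + 5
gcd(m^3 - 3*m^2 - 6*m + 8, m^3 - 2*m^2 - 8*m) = m^2 - 2*m - 8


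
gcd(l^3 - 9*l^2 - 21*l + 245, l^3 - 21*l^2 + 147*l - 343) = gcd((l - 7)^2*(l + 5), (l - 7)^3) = l^2 - 14*l + 49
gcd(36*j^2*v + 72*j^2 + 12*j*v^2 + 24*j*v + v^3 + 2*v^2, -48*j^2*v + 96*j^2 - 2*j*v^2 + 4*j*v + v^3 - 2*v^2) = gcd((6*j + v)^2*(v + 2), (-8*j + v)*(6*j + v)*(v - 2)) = 6*j + v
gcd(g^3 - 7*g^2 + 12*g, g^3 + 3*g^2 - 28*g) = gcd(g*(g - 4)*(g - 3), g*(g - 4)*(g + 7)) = g^2 - 4*g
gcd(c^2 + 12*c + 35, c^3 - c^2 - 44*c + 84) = c + 7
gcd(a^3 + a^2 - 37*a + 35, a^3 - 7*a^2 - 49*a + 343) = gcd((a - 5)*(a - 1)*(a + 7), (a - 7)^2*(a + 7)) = a + 7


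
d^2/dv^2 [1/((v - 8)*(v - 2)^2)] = 2*(3*(v - 8)^2 + 2*(v - 8)*(v - 2) + (v - 2)^2)/((v - 8)^3*(v - 2)^4)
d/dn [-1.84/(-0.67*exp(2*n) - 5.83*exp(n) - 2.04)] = (-2.4656*exp(n) - 10.7272)*exp(n)/(0.67*exp(2*n) + 5.83*exp(n) + 2.04)^2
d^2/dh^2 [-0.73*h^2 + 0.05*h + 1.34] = -1.46000000000000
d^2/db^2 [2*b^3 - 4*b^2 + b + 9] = 12*b - 8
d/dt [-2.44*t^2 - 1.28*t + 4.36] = -4.88*t - 1.28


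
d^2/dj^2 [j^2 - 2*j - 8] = 2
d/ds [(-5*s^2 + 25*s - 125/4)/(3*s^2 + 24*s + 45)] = 5*(-26*s^2 - 35*s + 250)/(6*(s^4 + 16*s^3 + 94*s^2 + 240*s + 225))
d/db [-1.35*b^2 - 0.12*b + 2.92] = -2.7*b - 0.12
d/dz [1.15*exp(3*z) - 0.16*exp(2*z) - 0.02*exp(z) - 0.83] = (3.45*exp(2*z) - 0.32*exp(z) - 0.02)*exp(z)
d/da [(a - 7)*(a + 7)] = 2*a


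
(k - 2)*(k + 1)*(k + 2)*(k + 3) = k^4 + 4*k^3 - k^2 - 16*k - 12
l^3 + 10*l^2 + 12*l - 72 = (l - 2)*(l + 6)^2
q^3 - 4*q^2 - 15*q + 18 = (q - 6)*(q - 1)*(q + 3)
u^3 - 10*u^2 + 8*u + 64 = (u - 8)*(u - 4)*(u + 2)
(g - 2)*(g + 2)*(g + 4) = g^3 + 4*g^2 - 4*g - 16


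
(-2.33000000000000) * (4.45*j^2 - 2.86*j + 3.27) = -10.3685*j^2 + 6.6638*j - 7.6191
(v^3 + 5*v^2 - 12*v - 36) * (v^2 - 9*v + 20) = v^5 - 4*v^4 - 37*v^3 + 172*v^2 + 84*v - 720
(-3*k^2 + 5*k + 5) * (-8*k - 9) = 24*k^3 - 13*k^2 - 85*k - 45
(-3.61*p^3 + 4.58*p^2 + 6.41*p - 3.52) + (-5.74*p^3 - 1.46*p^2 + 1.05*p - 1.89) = -9.35*p^3 + 3.12*p^2 + 7.46*p - 5.41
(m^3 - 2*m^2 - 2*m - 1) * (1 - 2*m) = -2*m^4 + 5*m^3 + 2*m^2 - 1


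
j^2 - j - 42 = (j - 7)*(j + 6)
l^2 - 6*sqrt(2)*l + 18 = (l - 3*sqrt(2))^2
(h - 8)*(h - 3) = h^2 - 11*h + 24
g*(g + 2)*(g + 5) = g^3 + 7*g^2 + 10*g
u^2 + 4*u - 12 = (u - 2)*(u + 6)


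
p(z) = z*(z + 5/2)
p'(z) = 2*z + 5/2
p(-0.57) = -1.10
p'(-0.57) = 1.36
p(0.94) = 3.23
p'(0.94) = 4.38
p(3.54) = 21.38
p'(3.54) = 9.58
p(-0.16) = -0.37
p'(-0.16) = 2.18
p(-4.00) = 6.00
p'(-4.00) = -5.50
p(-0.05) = -0.12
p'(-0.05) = 2.40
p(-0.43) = -0.89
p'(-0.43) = 1.64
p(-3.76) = 4.74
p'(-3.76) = -5.02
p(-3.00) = 1.50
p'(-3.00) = -3.50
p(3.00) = 16.50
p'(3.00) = 8.50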